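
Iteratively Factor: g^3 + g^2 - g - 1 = (g + 1)*(g^2 - 1) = (g + 1)^2*(g - 1)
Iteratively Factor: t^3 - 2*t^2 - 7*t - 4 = (t - 4)*(t^2 + 2*t + 1) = (t - 4)*(t + 1)*(t + 1)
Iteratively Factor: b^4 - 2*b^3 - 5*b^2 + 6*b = (b - 3)*(b^3 + b^2 - 2*b) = b*(b - 3)*(b^2 + b - 2) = b*(b - 3)*(b - 1)*(b + 2)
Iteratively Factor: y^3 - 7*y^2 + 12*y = (y - 3)*(y^2 - 4*y) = (y - 4)*(y - 3)*(y)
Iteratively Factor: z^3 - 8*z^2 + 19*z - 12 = (z - 3)*(z^2 - 5*z + 4) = (z - 4)*(z - 3)*(z - 1)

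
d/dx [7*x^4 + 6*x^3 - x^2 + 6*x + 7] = 28*x^3 + 18*x^2 - 2*x + 6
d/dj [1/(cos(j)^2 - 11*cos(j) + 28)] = (2*cos(j) - 11)*sin(j)/(cos(j)^2 - 11*cos(j) + 28)^2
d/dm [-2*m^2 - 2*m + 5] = -4*m - 2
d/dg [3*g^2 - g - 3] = 6*g - 1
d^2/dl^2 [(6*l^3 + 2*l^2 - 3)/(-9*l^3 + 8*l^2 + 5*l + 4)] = 2*(-594*l^6 - 810*l^5 - 108*l^4 - 2110*l^3 + 3*l^2 + 396*l - 53)/(729*l^9 - 1944*l^8 + 513*l^7 + 676*l^6 + 1443*l^5 - 288*l^4 - 653*l^3 - 684*l^2 - 240*l - 64)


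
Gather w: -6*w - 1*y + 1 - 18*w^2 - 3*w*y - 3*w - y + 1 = -18*w^2 + w*(-3*y - 9) - 2*y + 2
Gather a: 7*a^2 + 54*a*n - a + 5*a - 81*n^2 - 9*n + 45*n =7*a^2 + a*(54*n + 4) - 81*n^2 + 36*n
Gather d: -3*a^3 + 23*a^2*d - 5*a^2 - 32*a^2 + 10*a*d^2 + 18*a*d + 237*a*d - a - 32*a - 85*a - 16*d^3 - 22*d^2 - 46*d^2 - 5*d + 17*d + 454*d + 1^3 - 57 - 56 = -3*a^3 - 37*a^2 - 118*a - 16*d^3 + d^2*(10*a - 68) + d*(23*a^2 + 255*a + 466) - 112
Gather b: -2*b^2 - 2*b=-2*b^2 - 2*b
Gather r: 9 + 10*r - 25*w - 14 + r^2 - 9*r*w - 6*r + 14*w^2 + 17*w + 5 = r^2 + r*(4 - 9*w) + 14*w^2 - 8*w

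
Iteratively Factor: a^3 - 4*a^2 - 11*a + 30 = (a - 2)*(a^2 - 2*a - 15) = (a - 5)*(a - 2)*(a + 3)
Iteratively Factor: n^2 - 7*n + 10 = (n - 2)*(n - 5)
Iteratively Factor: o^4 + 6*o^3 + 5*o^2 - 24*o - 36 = (o + 3)*(o^3 + 3*o^2 - 4*o - 12) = (o + 3)^2*(o^2 - 4) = (o + 2)*(o + 3)^2*(o - 2)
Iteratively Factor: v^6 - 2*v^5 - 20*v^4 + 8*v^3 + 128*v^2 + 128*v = (v + 2)*(v^5 - 4*v^4 - 12*v^3 + 32*v^2 + 64*v) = (v - 4)*(v + 2)*(v^4 - 12*v^2 - 16*v) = v*(v - 4)*(v + 2)*(v^3 - 12*v - 16) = v*(v - 4)*(v + 2)^2*(v^2 - 2*v - 8) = v*(v - 4)*(v + 2)^3*(v - 4)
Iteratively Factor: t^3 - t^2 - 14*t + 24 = (t - 2)*(t^2 + t - 12) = (t - 3)*(t - 2)*(t + 4)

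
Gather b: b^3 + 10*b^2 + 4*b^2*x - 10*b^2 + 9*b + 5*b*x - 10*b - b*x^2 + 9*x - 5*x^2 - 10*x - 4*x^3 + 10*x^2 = b^3 + 4*b^2*x + b*(-x^2 + 5*x - 1) - 4*x^3 + 5*x^2 - x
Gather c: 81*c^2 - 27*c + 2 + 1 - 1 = 81*c^2 - 27*c + 2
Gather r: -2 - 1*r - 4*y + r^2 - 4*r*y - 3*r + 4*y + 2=r^2 + r*(-4*y - 4)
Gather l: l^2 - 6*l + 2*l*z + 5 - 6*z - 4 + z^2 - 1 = l^2 + l*(2*z - 6) + z^2 - 6*z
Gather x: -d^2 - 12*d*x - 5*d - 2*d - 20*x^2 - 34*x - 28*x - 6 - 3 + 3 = -d^2 - 7*d - 20*x^2 + x*(-12*d - 62) - 6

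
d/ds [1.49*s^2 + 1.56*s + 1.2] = 2.98*s + 1.56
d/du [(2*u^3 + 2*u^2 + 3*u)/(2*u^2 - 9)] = (4*u^4 - 60*u^2 - 36*u - 27)/(4*u^4 - 36*u^2 + 81)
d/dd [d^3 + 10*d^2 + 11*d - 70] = 3*d^2 + 20*d + 11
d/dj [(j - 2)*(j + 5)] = 2*j + 3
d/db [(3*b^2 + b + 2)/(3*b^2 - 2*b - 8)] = (-9*b^2 - 60*b - 4)/(9*b^4 - 12*b^3 - 44*b^2 + 32*b + 64)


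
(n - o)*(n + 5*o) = n^2 + 4*n*o - 5*o^2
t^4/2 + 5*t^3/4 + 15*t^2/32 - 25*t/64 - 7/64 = (t/2 + 1/2)*(t - 1/2)*(t + 1/4)*(t + 7/4)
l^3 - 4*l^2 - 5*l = l*(l - 5)*(l + 1)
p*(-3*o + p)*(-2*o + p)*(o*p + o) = 6*o^3*p^2 + 6*o^3*p - 5*o^2*p^3 - 5*o^2*p^2 + o*p^4 + o*p^3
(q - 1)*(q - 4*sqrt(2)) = q^2 - 4*sqrt(2)*q - q + 4*sqrt(2)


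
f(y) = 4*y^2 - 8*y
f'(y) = 8*y - 8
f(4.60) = 47.84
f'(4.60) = 28.80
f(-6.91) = 246.27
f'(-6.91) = -63.28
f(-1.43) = 19.62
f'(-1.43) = -19.44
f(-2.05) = 33.21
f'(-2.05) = -24.40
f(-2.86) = 55.60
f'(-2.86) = -30.88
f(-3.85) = 90.09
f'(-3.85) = -38.80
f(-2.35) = 40.89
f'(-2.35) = -26.80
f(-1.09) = 13.47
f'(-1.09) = -16.72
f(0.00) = 0.00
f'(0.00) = -8.00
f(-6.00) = 192.00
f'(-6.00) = -56.00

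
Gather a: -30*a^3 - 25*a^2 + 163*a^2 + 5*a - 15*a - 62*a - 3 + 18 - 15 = -30*a^3 + 138*a^2 - 72*a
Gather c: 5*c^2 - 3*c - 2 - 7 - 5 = 5*c^2 - 3*c - 14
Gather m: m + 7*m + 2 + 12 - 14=8*m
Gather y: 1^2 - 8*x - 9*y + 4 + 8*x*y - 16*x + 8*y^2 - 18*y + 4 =-24*x + 8*y^2 + y*(8*x - 27) + 9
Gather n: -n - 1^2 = -n - 1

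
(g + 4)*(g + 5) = g^2 + 9*g + 20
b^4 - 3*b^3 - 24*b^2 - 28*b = b*(b - 7)*(b + 2)^2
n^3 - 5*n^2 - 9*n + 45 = (n - 5)*(n - 3)*(n + 3)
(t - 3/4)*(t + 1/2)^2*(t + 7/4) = t^4 + 2*t^3 - t^2/16 - 17*t/16 - 21/64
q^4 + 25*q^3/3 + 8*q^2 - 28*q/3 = q*(q - 2/3)*(q + 2)*(q + 7)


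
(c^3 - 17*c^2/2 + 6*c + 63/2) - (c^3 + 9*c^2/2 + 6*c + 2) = 59/2 - 13*c^2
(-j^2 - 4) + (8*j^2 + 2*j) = 7*j^2 + 2*j - 4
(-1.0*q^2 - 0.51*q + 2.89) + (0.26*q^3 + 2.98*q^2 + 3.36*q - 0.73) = 0.26*q^3 + 1.98*q^2 + 2.85*q + 2.16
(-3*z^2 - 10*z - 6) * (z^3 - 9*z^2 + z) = -3*z^5 + 17*z^4 + 81*z^3 + 44*z^2 - 6*z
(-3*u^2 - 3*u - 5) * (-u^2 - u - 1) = 3*u^4 + 6*u^3 + 11*u^2 + 8*u + 5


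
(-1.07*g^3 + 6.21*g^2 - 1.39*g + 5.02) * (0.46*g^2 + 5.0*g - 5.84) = -0.4922*g^5 - 2.4934*g^4 + 36.6594*g^3 - 40.9072*g^2 + 33.2176*g - 29.3168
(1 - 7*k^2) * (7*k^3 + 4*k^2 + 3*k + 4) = -49*k^5 - 28*k^4 - 14*k^3 - 24*k^2 + 3*k + 4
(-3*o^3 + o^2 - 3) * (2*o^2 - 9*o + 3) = -6*o^5 + 29*o^4 - 18*o^3 - 3*o^2 + 27*o - 9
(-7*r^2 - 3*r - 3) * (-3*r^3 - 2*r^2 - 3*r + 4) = 21*r^5 + 23*r^4 + 36*r^3 - 13*r^2 - 3*r - 12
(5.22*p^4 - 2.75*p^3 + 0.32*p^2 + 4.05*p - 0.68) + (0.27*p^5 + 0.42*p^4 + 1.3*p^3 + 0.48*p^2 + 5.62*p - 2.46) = 0.27*p^5 + 5.64*p^4 - 1.45*p^3 + 0.8*p^2 + 9.67*p - 3.14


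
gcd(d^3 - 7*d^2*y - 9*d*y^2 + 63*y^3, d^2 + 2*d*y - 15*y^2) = -d + 3*y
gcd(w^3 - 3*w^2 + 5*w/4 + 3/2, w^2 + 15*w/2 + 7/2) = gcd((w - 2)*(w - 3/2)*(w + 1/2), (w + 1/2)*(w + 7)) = w + 1/2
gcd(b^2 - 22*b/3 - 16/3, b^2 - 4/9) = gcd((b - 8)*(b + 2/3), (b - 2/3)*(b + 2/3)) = b + 2/3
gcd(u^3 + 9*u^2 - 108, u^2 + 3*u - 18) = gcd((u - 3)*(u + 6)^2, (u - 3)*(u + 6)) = u^2 + 3*u - 18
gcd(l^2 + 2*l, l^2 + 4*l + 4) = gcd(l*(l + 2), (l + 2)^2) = l + 2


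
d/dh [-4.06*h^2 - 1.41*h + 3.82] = -8.12*h - 1.41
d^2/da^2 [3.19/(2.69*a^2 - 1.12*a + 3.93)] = (-46.166318*a^2 + 19.221664*a + 3.19*(5.38*a - 1.12)*(10.76*a - 2.24) - 67.447446)/(2.69*a^2 - 1.12*a + 3.93)^3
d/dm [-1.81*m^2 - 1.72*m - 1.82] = -3.62*m - 1.72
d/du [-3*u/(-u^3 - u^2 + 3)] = 3*(u^3 - u^2*(3*u + 2) + u^2 - 3)/(u^3 + u^2 - 3)^2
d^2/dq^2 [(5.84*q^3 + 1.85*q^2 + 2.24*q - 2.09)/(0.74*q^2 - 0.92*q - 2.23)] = (-3.5527136788005e-15*q^5 + 3.5527136788005e-15*q^4 + 34.132496*q^3 + 83.33838*q^2 + 204.966336*q - 1.227226)/(0.405224*q^6 - 1.511376*q^5 - 1.784436*q^4 + 8.330416*q^3 + 5.377422*q^2 - 13.725204*q - 11.089567)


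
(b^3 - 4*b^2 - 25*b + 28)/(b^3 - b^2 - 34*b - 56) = (b - 1)/(b + 2)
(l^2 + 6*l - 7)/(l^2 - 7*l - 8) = (-l^2 - 6*l + 7)/(-l^2 + 7*l + 8)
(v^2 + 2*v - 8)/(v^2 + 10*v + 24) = (v - 2)/(v + 6)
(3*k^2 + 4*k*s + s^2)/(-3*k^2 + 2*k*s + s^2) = (k + s)/(-k + s)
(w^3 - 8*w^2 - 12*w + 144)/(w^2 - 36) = (w^2 - 2*w - 24)/(w + 6)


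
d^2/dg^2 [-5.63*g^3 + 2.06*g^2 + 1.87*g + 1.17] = 4.12 - 33.78*g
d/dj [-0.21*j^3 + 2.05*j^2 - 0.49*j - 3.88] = -0.63*j^2 + 4.1*j - 0.49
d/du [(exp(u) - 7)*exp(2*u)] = (3*exp(u) - 14)*exp(2*u)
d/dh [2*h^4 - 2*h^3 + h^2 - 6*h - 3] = 8*h^3 - 6*h^2 + 2*h - 6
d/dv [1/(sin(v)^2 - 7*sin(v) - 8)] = (7 - 2*sin(v))*cos(v)/((sin(v) - 8)^2*(sin(v) + 1)^2)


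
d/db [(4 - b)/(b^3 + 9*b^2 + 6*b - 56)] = (-b^3 - 9*b^2 - 6*b + 3*(b - 4)*(b^2 + 6*b + 2) + 56)/(b^3 + 9*b^2 + 6*b - 56)^2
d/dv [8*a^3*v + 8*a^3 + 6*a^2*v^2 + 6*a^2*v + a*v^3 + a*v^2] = a*(8*a^2 + 12*a*v + 6*a + 3*v^2 + 2*v)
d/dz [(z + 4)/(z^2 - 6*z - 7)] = (z^2 - 6*z - 2*(z - 3)*(z + 4) - 7)/(-z^2 + 6*z + 7)^2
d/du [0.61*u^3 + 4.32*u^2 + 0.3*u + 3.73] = 1.83*u^2 + 8.64*u + 0.3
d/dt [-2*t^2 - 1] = -4*t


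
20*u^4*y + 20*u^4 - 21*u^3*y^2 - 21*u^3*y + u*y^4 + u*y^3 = (-4*u + y)*(-u + y)*(5*u + y)*(u*y + u)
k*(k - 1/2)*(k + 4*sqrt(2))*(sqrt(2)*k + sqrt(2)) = sqrt(2)*k^4 + sqrt(2)*k^3/2 + 8*k^3 - sqrt(2)*k^2/2 + 4*k^2 - 4*k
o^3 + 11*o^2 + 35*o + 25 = (o + 1)*(o + 5)^2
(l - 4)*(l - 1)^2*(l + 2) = l^4 - 4*l^3 - 3*l^2 + 14*l - 8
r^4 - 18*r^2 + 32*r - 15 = (r - 3)*(r - 1)^2*(r + 5)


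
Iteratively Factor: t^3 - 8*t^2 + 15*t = (t - 5)*(t^2 - 3*t) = (t - 5)*(t - 3)*(t)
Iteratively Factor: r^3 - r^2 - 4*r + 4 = (r - 2)*(r^2 + r - 2) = (r - 2)*(r + 2)*(r - 1)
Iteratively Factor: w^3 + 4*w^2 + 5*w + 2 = (w + 1)*(w^2 + 3*w + 2) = (w + 1)^2*(w + 2)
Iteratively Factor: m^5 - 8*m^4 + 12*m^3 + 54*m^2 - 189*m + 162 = (m - 3)*(m^4 - 5*m^3 - 3*m^2 + 45*m - 54) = (m - 3)*(m - 2)*(m^3 - 3*m^2 - 9*m + 27) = (m - 3)^2*(m - 2)*(m^2 - 9) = (m - 3)^2*(m - 2)*(m + 3)*(m - 3)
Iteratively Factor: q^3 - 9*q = (q + 3)*(q^2 - 3*q) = q*(q + 3)*(q - 3)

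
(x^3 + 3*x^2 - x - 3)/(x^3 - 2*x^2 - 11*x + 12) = (x + 1)/(x - 4)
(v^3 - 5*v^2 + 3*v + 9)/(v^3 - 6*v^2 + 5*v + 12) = (v - 3)/(v - 4)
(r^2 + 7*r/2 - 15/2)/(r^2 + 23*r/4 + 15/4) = 2*(2*r - 3)/(4*r + 3)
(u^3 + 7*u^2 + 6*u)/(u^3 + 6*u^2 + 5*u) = (u + 6)/(u + 5)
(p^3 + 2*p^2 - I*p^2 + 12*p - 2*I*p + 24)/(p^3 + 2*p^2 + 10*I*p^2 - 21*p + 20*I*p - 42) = (p - 4*I)/(p + 7*I)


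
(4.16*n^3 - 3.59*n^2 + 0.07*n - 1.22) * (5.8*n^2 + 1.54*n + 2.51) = 24.128*n^5 - 14.4156*n^4 + 5.319*n^3 - 15.9791*n^2 - 1.7031*n - 3.0622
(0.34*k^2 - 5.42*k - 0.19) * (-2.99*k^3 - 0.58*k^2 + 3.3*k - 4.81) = -1.0166*k^5 + 16.0086*k^4 + 4.8337*k^3 - 19.4112*k^2 + 25.4432*k + 0.9139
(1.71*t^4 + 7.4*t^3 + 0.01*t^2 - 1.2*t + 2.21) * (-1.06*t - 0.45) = -1.8126*t^5 - 8.6135*t^4 - 3.3406*t^3 + 1.2675*t^2 - 1.8026*t - 0.9945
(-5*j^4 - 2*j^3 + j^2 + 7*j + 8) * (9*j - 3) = -45*j^5 - 3*j^4 + 15*j^3 + 60*j^2 + 51*j - 24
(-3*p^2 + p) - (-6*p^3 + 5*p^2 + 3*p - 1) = 6*p^3 - 8*p^2 - 2*p + 1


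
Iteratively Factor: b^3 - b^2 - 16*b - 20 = (b + 2)*(b^2 - 3*b - 10) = (b + 2)^2*(b - 5)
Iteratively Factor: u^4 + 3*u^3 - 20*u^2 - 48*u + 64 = (u - 4)*(u^3 + 7*u^2 + 8*u - 16) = (u - 4)*(u - 1)*(u^2 + 8*u + 16) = (u - 4)*(u - 1)*(u + 4)*(u + 4)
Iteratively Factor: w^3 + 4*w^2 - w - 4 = (w + 4)*(w^2 - 1) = (w + 1)*(w + 4)*(w - 1)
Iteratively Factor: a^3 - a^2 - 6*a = (a - 3)*(a^2 + 2*a) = (a - 3)*(a + 2)*(a)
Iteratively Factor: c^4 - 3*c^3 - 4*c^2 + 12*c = (c - 3)*(c^3 - 4*c) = c*(c - 3)*(c^2 - 4) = c*(c - 3)*(c + 2)*(c - 2)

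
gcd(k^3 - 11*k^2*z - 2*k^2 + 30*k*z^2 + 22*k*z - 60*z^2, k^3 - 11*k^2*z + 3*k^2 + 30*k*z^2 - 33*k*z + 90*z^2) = k^2 - 11*k*z + 30*z^2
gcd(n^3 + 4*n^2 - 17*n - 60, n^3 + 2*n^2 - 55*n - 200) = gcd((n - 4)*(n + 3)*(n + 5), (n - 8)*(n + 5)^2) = n + 5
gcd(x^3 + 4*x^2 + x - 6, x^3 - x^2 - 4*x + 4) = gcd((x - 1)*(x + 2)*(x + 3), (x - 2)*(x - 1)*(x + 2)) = x^2 + x - 2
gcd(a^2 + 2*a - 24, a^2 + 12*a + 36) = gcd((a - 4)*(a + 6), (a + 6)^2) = a + 6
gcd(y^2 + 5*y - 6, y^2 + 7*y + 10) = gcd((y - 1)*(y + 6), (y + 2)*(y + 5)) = 1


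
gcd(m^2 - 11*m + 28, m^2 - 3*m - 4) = m - 4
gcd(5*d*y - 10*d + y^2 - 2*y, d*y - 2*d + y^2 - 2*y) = y - 2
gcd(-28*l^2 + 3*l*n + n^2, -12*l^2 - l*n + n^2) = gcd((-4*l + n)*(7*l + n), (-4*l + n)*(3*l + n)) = 4*l - n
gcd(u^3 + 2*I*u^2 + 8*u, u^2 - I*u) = u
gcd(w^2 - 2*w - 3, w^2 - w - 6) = w - 3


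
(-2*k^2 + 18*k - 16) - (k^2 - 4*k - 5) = -3*k^2 + 22*k - 11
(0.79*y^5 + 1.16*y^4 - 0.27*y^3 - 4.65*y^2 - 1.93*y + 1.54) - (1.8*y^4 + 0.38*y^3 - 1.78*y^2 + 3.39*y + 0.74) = 0.79*y^5 - 0.64*y^4 - 0.65*y^3 - 2.87*y^2 - 5.32*y + 0.8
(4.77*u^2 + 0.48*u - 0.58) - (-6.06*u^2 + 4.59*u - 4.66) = 10.83*u^2 - 4.11*u + 4.08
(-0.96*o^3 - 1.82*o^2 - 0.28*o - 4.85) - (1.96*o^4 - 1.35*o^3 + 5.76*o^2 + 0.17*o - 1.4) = -1.96*o^4 + 0.39*o^3 - 7.58*o^2 - 0.45*o - 3.45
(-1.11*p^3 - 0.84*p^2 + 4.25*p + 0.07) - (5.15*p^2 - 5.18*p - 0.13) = -1.11*p^3 - 5.99*p^2 + 9.43*p + 0.2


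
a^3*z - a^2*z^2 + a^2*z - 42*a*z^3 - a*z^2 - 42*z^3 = (a - 7*z)*(a + 6*z)*(a*z + z)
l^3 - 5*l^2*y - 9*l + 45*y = (l - 3)*(l + 3)*(l - 5*y)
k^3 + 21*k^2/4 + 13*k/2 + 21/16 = (k + 1/4)*(k + 3/2)*(k + 7/2)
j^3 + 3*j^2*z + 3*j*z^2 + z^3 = (j + z)^3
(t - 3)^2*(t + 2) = t^3 - 4*t^2 - 3*t + 18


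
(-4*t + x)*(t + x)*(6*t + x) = -24*t^3 - 22*t^2*x + 3*t*x^2 + x^3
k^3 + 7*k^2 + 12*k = k*(k + 3)*(k + 4)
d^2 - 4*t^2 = (d - 2*t)*(d + 2*t)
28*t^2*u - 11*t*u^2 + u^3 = u*(-7*t + u)*(-4*t + u)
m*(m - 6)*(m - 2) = m^3 - 8*m^2 + 12*m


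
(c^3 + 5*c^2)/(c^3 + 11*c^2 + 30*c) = c/(c + 6)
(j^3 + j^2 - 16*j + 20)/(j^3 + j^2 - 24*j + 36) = (j^2 + 3*j - 10)/(j^2 + 3*j - 18)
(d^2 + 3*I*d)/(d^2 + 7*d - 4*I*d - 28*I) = d*(d + 3*I)/(d^2 + d*(7 - 4*I) - 28*I)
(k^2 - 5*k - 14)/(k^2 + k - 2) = (k - 7)/(k - 1)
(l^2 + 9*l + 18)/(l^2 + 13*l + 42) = (l + 3)/(l + 7)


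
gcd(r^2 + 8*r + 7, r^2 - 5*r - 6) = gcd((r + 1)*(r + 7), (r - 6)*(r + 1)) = r + 1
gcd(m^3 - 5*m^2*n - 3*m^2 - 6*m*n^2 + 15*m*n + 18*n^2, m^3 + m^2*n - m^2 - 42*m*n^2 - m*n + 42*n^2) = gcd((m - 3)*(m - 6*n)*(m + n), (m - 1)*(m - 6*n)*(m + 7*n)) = m - 6*n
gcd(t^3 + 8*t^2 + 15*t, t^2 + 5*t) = t^2 + 5*t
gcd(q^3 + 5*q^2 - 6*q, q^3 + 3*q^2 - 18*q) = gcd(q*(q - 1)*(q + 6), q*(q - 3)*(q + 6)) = q^2 + 6*q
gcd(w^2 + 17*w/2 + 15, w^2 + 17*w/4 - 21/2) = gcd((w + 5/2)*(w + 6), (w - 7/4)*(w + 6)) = w + 6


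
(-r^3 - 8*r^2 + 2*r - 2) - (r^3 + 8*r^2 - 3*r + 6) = -2*r^3 - 16*r^2 + 5*r - 8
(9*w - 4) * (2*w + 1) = 18*w^2 + w - 4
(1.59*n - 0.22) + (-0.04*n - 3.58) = 1.55*n - 3.8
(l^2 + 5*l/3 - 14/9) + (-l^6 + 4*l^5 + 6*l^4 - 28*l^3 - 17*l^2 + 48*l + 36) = -l^6 + 4*l^5 + 6*l^4 - 28*l^3 - 16*l^2 + 149*l/3 + 310/9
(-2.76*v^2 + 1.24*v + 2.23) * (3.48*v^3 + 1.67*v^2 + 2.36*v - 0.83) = -9.6048*v^5 - 0.294*v^4 + 3.3176*v^3 + 8.9413*v^2 + 4.2336*v - 1.8509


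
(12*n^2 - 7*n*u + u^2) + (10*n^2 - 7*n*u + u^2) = 22*n^2 - 14*n*u + 2*u^2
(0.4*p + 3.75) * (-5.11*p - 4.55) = -2.044*p^2 - 20.9825*p - 17.0625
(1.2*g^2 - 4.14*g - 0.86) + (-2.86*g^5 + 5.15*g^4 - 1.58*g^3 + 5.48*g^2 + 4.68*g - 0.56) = -2.86*g^5 + 5.15*g^4 - 1.58*g^3 + 6.68*g^2 + 0.54*g - 1.42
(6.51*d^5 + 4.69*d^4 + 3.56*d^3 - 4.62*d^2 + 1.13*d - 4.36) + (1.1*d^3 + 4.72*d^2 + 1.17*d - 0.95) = 6.51*d^5 + 4.69*d^4 + 4.66*d^3 + 0.0999999999999996*d^2 + 2.3*d - 5.31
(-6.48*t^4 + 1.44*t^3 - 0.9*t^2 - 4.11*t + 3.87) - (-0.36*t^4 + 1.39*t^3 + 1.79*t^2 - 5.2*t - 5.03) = -6.12*t^4 + 0.05*t^3 - 2.69*t^2 + 1.09*t + 8.9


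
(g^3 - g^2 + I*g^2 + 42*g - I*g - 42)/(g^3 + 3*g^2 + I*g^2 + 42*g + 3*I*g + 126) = (g - 1)/(g + 3)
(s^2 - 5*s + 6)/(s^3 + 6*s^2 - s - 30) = (s - 3)/(s^2 + 8*s + 15)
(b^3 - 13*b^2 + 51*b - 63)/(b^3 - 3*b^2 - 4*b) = (-b^3 + 13*b^2 - 51*b + 63)/(b*(-b^2 + 3*b + 4))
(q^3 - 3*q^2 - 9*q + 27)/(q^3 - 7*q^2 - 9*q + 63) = (q - 3)/(q - 7)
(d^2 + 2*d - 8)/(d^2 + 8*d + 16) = (d - 2)/(d + 4)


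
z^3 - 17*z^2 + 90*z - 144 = (z - 8)*(z - 6)*(z - 3)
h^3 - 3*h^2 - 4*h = h*(h - 4)*(h + 1)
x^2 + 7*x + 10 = (x + 2)*(x + 5)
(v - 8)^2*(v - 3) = v^3 - 19*v^2 + 112*v - 192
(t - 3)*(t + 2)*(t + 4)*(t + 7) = t^4 + 10*t^3 + 11*t^2 - 94*t - 168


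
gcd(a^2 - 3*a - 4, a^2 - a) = 1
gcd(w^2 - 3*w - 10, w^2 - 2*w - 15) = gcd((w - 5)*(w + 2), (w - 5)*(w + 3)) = w - 5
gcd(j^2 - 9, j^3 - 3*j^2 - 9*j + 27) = j^2 - 9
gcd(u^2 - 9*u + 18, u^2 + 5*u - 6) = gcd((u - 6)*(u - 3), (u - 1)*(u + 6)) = 1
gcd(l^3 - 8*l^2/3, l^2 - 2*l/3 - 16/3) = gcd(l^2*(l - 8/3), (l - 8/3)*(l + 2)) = l - 8/3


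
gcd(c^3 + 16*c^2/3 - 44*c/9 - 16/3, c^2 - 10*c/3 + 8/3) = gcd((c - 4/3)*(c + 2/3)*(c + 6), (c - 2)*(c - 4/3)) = c - 4/3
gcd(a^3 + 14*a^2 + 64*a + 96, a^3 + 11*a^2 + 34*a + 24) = a^2 + 10*a + 24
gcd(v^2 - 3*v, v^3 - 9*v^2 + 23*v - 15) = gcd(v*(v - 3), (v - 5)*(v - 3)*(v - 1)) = v - 3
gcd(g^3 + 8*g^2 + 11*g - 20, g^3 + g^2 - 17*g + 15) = g^2 + 4*g - 5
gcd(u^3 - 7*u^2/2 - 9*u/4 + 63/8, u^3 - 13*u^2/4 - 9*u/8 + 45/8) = u - 3/2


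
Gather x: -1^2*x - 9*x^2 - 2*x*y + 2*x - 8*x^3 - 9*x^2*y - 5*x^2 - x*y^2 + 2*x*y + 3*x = -8*x^3 + x^2*(-9*y - 14) + x*(4 - y^2)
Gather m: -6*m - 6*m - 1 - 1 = -12*m - 2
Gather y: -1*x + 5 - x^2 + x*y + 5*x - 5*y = -x^2 + 4*x + y*(x - 5) + 5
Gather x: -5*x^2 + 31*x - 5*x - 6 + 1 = -5*x^2 + 26*x - 5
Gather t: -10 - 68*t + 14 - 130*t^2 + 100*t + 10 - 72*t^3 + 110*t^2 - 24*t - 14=-72*t^3 - 20*t^2 + 8*t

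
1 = 1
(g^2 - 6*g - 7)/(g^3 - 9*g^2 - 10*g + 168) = (g + 1)/(g^2 - 2*g - 24)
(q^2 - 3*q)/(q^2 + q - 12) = q/(q + 4)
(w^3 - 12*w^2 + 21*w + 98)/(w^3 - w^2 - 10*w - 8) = (w^2 - 14*w + 49)/(w^2 - 3*w - 4)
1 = 1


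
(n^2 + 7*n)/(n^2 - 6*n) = (n + 7)/(n - 6)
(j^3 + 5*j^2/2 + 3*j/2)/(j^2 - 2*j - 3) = j*(2*j + 3)/(2*(j - 3))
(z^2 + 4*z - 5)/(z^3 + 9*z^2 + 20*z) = (z - 1)/(z*(z + 4))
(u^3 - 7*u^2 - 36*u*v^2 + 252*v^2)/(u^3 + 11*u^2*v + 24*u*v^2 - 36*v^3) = (u^2 - 6*u*v - 7*u + 42*v)/(u^2 + 5*u*v - 6*v^2)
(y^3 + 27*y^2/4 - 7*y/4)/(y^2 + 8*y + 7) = y*(4*y - 1)/(4*(y + 1))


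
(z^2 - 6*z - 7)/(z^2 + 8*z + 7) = (z - 7)/(z + 7)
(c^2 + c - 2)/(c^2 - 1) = (c + 2)/(c + 1)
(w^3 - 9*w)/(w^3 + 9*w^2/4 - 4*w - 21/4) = 4*w*(w - 3)/(4*w^2 - 3*w - 7)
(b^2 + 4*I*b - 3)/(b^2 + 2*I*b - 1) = (b + 3*I)/(b + I)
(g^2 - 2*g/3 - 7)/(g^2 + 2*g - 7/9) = 3*(g - 3)/(3*g - 1)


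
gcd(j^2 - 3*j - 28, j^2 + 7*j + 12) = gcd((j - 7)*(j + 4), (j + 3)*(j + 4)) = j + 4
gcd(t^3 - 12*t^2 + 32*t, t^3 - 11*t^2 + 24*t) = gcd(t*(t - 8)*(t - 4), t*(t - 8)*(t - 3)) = t^2 - 8*t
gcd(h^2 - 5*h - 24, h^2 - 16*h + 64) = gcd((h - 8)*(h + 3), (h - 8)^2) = h - 8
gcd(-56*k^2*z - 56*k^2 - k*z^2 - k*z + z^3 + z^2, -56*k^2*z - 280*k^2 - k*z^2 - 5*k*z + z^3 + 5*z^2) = -56*k^2 - k*z + z^2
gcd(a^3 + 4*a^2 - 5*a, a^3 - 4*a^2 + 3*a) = a^2 - a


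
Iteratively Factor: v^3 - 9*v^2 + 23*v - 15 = (v - 3)*(v^2 - 6*v + 5) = (v - 5)*(v - 3)*(v - 1)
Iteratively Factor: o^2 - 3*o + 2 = (o - 2)*(o - 1)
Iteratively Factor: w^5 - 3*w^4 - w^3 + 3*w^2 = (w - 1)*(w^4 - 2*w^3 - 3*w^2) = (w - 3)*(w - 1)*(w^3 + w^2) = (w - 3)*(w - 1)*(w + 1)*(w^2) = w*(w - 3)*(w - 1)*(w + 1)*(w)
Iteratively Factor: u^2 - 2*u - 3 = (u + 1)*(u - 3)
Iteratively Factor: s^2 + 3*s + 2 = (s + 2)*(s + 1)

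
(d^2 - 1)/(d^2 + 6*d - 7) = (d + 1)/(d + 7)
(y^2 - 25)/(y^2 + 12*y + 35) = (y - 5)/(y + 7)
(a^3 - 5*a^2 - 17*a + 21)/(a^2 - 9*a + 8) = (a^2 - 4*a - 21)/(a - 8)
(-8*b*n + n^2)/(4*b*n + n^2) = (-8*b + n)/(4*b + n)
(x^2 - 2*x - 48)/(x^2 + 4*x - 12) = (x - 8)/(x - 2)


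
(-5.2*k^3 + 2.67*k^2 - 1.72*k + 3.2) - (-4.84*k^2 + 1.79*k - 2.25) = -5.2*k^3 + 7.51*k^2 - 3.51*k + 5.45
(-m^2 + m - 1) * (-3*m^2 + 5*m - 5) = 3*m^4 - 8*m^3 + 13*m^2 - 10*m + 5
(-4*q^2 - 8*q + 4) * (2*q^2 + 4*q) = -8*q^4 - 32*q^3 - 24*q^2 + 16*q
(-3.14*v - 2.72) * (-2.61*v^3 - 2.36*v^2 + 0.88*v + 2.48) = 8.1954*v^4 + 14.5096*v^3 + 3.656*v^2 - 10.1808*v - 6.7456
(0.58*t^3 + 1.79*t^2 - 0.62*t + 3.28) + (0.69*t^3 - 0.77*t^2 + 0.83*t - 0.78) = 1.27*t^3 + 1.02*t^2 + 0.21*t + 2.5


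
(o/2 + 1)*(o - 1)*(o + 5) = o^3/2 + 3*o^2 + 3*o/2 - 5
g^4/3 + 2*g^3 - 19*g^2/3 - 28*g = g*(g/3 + 1)*(g - 4)*(g + 7)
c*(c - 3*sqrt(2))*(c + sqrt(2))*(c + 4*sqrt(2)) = c^4 + 2*sqrt(2)*c^3 - 22*c^2 - 24*sqrt(2)*c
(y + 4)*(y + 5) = y^2 + 9*y + 20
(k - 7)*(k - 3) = k^2 - 10*k + 21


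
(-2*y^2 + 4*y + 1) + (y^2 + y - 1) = -y^2 + 5*y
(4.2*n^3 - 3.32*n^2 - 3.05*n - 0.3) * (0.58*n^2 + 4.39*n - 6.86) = 2.436*n^5 + 16.5124*n^4 - 45.1558*n^3 + 9.2117*n^2 + 19.606*n + 2.058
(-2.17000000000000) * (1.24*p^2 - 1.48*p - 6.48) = -2.6908*p^2 + 3.2116*p + 14.0616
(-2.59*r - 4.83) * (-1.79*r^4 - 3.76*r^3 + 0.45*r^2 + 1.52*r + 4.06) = 4.6361*r^5 + 18.3841*r^4 + 16.9953*r^3 - 6.1103*r^2 - 17.857*r - 19.6098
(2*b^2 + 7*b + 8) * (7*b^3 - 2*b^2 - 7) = 14*b^5 + 45*b^4 + 42*b^3 - 30*b^2 - 49*b - 56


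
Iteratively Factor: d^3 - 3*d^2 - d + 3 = (d + 1)*(d^2 - 4*d + 3) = (d - 3)*(d + 1)*(d - 1)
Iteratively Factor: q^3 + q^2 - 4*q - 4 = (q + 2)*(q^2 - q - 2) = (q - 2)*(q + 2)*(q + 1)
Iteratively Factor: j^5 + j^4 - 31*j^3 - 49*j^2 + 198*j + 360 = (j - 5)*(j^4 + 6*j^3 - j^2 - 54*j - 72) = (j - 5)*(j + 2)*(j^3 + 4*j^2 - 9*j - 36) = (j - 5)*(j + 2)*(j + 4)*(j^2 - 9) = (j - 5)*(j - 3)*(j + 2)*(j + 4)*(j + 3)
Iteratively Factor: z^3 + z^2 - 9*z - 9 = (z + 3)*(z^2 - 2*z - 3) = (z + 1)*(z + 3)*(z - 3)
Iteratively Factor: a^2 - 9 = (a - 3)*(a + 3)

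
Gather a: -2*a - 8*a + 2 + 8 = 10 - 10*a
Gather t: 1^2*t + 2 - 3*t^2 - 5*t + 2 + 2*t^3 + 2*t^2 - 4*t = 2*t^3 - t^2 - 8*t + 4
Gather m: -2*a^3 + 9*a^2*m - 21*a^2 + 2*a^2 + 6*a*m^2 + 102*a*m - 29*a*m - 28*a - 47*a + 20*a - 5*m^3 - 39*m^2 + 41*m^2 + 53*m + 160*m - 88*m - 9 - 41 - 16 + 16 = -2*a^3 - 19*a^2 - 55*a - 5*m^3 + m^2*(6*a + 2) + m*(9*a^2 + 73*a + 125) - 50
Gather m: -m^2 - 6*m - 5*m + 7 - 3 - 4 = -m^2 - 11*m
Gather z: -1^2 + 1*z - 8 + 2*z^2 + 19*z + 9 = 2*z^2 + 20*z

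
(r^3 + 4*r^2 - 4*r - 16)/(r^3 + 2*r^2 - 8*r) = (r + 2)/r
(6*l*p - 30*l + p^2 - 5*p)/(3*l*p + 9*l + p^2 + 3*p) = (6*l*p - 30*l + p^2 - 5*p)/(3*l*p + 9*l + p^2 + 3*p)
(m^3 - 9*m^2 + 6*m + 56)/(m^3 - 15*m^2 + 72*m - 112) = (m + 2)/(m - 4)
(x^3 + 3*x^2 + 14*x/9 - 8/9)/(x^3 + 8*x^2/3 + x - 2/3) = (x + 4/3)/(x + 1)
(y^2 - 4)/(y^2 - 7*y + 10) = (y + 2)/(y - 5)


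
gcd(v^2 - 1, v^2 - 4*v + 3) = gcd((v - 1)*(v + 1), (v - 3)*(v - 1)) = v - 1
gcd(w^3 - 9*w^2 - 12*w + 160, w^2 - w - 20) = w^2 - w - 20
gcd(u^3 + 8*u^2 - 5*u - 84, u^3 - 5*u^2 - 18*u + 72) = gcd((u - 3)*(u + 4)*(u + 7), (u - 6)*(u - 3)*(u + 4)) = u^2 + u - 12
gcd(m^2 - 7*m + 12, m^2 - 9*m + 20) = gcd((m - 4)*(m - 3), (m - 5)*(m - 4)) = m - 4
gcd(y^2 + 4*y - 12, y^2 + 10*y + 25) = 1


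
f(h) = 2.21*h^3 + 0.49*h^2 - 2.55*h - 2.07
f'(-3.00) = 54.18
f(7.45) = 919.95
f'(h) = 6.63*h^2 + 0.98*h - 2.55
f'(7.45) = 372.73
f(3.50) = 89.76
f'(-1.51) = 11.09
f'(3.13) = 65.47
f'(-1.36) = 8.38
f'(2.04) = 27.04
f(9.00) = 1625.76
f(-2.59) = -30.58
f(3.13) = 62.52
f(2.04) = 13.53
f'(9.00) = 543.30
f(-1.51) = -4.71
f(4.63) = 215.98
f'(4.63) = 144.11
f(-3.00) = -49.68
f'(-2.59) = 39.39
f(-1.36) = -3.25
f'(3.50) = 82.10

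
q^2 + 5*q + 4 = (q + 1)*(q + 4)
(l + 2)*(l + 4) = l^2 + 6*l + 8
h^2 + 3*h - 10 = (h - 2)*(h + 5)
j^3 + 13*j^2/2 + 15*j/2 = j*(j + 3/2)*(j + 5)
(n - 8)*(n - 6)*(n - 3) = n^3 - 17*n^2 + 90*n - 144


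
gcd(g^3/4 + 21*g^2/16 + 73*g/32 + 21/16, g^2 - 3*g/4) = 1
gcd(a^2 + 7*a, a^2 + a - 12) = 1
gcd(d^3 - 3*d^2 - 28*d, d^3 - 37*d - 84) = d^2 - 3*d - 28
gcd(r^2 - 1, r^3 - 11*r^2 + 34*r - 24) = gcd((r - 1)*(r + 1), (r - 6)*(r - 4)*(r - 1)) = r - 1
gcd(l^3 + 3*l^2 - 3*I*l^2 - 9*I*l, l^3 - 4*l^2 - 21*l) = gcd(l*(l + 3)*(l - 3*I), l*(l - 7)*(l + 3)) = l^2 + 3*l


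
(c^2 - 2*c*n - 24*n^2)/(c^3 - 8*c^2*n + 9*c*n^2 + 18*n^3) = (c + 4*n)/(c^2 - 2*c*n - 3*n^2)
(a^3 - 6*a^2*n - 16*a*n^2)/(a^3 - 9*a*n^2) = (a^2 - 6*a*n - 16*n^2)/(a^2 - 9*n^2)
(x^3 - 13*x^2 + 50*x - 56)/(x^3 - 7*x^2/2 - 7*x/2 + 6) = 2*(x^2 - 9*x + 14)/(2*x^2 + x - 3)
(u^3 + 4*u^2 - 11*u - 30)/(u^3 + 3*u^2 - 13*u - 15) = (u + 2)/(u + 1)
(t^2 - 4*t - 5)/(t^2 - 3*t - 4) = (t - 5)/(t - 4)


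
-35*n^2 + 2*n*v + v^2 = (-5*n + v)*(7*n + v)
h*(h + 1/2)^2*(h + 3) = h^4 + 4*h^3 + 13*h^2/4 + 3*h/4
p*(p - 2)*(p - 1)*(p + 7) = p^4 + 4*p^3 - 19*p^2 + 14*p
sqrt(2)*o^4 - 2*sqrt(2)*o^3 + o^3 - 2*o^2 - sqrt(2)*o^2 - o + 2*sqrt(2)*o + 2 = (o - 2)*(o - 1)*(o + 1)*(sqrt(2)*o + 1)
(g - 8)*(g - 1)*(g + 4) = g^3 - 5*g^2 - 28*g + 32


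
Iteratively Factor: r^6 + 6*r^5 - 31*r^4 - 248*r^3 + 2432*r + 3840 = (r + 4)*(r^5 + 2*r^4 - 39*r^3 - 92*r^2 + 368*r + 960) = (r + 4)^2*(r^4 - 2*r^3 - 31*r^2 + 32*r + 240) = (r + 3)*(r + 4)^2*(r^3 - 5*r^2 - 16*r + 80) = (r - 4)*(r + 3)*(r + 4)^2*(r^2 - r - 20) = (r - 5)*(r - 4)*(r + 3)*(r + 4)^2*(r + 4)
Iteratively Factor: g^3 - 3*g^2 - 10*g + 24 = (g + 3)*(g^2 - 6*g + 8) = (g - 2)*(g + 3)*(g - 4)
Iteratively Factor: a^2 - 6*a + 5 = (a - 5)*(a - 1)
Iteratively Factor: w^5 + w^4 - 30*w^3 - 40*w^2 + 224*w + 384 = (w - 4)*(w^4 + 5*w^3 - 10*w^2 - 80*w - 96) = (w - 4)*(w + 3)*(w^3 + 2*w^2 - 16*w - 32) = (w - 4)*(w + 2)*(w + 3)*(w^2 - 16) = (w - 4)*(w + 2)*(w + 3)*(w + 4)*(w - 4)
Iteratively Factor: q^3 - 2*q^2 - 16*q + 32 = (q - 4)*(q^2 + 2*q - 8) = (q - 4)*(q - 2)*(q + 4)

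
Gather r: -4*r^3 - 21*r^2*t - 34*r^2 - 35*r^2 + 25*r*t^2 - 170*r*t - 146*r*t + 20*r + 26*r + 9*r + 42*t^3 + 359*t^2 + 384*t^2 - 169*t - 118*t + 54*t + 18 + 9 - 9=-4*r^3 + r^2*(-21*t - 69) + r*(25*t^2 - 316*t + 55) + 42*t^3 + 743*t^2 - 233*t + 18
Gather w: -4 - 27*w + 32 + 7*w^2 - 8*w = 7*w^2 - 35*w + 28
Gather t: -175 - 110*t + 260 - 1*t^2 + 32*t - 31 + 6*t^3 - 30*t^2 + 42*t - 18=6*t^3 - 31*t^2 - 36*t + 36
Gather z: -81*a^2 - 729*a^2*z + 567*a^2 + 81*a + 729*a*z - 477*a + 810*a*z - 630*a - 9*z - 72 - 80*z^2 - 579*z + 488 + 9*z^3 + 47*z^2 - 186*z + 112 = 486*a^2 - 1026*a + 9*z^3 - 33*z^2 + z*(-729*a^2 + 1539*a - 774) + 528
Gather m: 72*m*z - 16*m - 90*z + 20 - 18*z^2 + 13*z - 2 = m*(72*z - 16) - 18*z^2 - 77*z + 18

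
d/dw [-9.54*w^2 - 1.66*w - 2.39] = -19.08*w - 1.66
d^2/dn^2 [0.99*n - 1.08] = 0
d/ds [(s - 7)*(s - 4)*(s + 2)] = 3*s^2 - 18*s + 6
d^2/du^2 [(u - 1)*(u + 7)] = 2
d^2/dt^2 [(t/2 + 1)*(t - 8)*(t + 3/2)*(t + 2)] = 6*t^2 - 15*t/2 - 34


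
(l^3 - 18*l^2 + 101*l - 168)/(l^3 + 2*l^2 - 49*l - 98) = (l^2 - 11*l + 24)/(l^2 + 9*l + 14)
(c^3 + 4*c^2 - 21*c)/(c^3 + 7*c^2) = (c - 3)/c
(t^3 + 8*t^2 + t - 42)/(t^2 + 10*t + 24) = (t^3 + 8*t^2 + t - 42)/(t^2 + 10*t + 24)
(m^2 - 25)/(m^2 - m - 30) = (m - 5)/(m - 6)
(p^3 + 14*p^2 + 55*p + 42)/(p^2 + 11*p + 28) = (p^2 + 7*p + 6)/(p + 4)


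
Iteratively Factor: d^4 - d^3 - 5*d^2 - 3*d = (d + 1)*(d^3 - 2*d^2 - 3*d) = d*(d + 1)*(d^2 - 2*d - 3) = d*(d - 3)*(d + 1)*(d + 1)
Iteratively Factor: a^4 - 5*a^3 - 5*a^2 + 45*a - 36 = (a - 3)*(a^3 - 2*a^2 - 11*a + 12) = (a - 3)*(a - 1)*(a^2 - a - 12) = (a - 3)*(a - 1)*(a + 3)*(a - 4)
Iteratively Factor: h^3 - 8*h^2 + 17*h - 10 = (h - 5)*(h^2 - 3*h + 2) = (h - 5)*(h - 1)*(h - 2)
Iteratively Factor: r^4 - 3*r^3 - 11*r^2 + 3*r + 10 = (r - 1)*(r^3 - 2*r^2 - 13*r - 10) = (r - 5)*(r - 1)*(r^2 + 3*r + 2) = (r - 5)*(r - 1)*(r + 1)*(r + 2)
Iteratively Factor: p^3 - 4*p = (p - 2)*(p^2 + 2*p) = p*(p - 2)*(p + 2)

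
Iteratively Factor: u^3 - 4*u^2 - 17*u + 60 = (u + 4)*(u^2 - 8*u + 15) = (u - 5)*(u + 4)*(u - 3)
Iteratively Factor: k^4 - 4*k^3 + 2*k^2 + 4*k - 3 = (k - 1)*(k^3 - 3*k^2 - k + 3) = (k - 1)^2*(k^2 - 2*k - 3) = (k - 1)^2*(k + 1)*(k - 3)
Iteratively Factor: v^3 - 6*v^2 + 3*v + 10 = (v - 5)*(v^2 - v - 2) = (v - 5)*(v + 1)*(v - 2)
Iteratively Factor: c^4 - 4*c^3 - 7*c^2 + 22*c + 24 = (c - 3)*(c^3 - c^2 - 10*c - 8) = (c - 3)*(c + 1)*(c^2 - 2*c - 8) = (c - 3)*(c + 1)*(c + 2)*(c - 4)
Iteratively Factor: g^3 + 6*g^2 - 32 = (g + 4)*(g^2 + 2*g - 8) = (g - 2)*(g + 4)*(g + 4)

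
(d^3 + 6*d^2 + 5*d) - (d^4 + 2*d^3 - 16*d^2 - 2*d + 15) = -d^4 - d^3 + 22*d^2 + 7*d - 15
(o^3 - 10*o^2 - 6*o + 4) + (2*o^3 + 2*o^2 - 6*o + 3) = 3*o^3 - 8*o^2 - 12*o + 7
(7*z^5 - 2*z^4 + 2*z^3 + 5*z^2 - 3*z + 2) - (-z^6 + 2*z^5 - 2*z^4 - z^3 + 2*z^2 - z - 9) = z^6 + 5*z^5 + 3*z^3 + 3*z^2 - 2*z + 11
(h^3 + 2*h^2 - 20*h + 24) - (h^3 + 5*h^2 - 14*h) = -3*h^2 - 6*h + 24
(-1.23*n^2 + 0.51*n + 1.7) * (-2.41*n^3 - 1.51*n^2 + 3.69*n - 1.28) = 2.9643*n^5 + 0.6282*n^4 - 9.4058*n^3 + 0.8893*n^2 + 5.6202*n - 2.176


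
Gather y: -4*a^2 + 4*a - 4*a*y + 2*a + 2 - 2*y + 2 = -4*a^2 + 6*a + y*(-4*a - 2) + 4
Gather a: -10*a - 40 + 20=-10*a - 20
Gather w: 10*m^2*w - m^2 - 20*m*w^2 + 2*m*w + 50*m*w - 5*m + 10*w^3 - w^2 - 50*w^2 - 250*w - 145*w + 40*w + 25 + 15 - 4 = -m^2 - 5*m + 10*w^3 + w^2*(-20*m - 51) + w*(10*m^2 + 52*m - 355) + 36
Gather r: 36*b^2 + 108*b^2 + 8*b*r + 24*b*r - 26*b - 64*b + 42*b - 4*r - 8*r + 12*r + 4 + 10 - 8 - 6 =144*b^2 + 32*b*r - 48*b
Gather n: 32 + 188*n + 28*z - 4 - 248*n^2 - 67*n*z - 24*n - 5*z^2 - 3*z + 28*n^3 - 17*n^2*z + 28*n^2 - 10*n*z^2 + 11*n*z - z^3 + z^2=28*n^3 + n^2*(-17*z - 220) + n*(-10*z^2 - 56*z + 164) - z^3 - 4*z^2 + 25*z + 28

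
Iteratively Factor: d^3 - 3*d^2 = (d)*(d^2 - 3*d) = d^2*(d - 3)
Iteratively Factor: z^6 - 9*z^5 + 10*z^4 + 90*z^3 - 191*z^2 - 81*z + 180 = (z - 3)*(z^5 - 6*z^4 - 8*z^3 + 66*z^2 + 7*z - 60) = (z - 5)*(z - 3)*(z^4 - z^3 - 13*z^2 + z + 12) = (z - 5)*(z - 3)*(z + 1)*(z^3 - 2*z^2 - 11*z + 12) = (z - 5)*(z - 3)*(z - 1)*(z + 1)*(z^2 - z - 12) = (z - 5)*(z - 3)*(z - 1)*(z + 1)*(z + 3)*(z - 4)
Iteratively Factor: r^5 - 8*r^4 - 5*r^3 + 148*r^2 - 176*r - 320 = (r - 4)*(r^4 - 4*r^3 - 21*r^2 + 64*r + 80) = (r - 4)^2*(r^3 - 21*r - 20) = (r - 4)^2*(r + 4)*(r^2 - 4*r - 5) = (r - 5)*(r - 4)^2*(r + 4)*(r + 1)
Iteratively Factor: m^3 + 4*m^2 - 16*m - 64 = (m - 4)*(m^2 + 8*m + 16) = (m - 4)*(m + 4)*(m + 4)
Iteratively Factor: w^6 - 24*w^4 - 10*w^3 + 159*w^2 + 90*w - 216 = (w - 1)*(w^5 + w^4 - 23*w^3 - 33*w^2 + 126*w + 216) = (w - 1)*(w + 3)*(w^4 - 2*w^3 - 17*w^2 + 18*w + 72) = (w - 1)*(w + 3)^2*(w^3 - 5*w^2 - 2*w + 24) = (w - 3)*(w - 1)*(w + 3)^2*(w^2 - 2*w - 8) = (w - 3)*(w - 1)*(w + 2)*(w + 3)^2*(w - 4)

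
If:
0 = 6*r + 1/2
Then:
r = -1/12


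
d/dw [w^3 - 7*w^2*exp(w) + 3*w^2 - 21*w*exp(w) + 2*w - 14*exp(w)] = -7*w^2*exp(w) + 3*w^2 - 35*w*exp(w) + 6*w - 35*exp(w) + 2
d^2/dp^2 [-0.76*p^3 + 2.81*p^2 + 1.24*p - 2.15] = 5.62 - 4.56*p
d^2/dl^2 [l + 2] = 0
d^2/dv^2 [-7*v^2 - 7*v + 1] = -14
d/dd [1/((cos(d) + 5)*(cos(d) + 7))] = 2*(cos(d) + 6)*sin(d)/((cos(d) + 5)^2*(cos(d) + 7)^2)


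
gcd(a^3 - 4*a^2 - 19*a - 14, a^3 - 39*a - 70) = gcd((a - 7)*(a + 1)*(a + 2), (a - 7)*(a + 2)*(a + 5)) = a^2 - 5*a - 14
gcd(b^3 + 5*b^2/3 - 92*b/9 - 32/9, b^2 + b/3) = b + 1/3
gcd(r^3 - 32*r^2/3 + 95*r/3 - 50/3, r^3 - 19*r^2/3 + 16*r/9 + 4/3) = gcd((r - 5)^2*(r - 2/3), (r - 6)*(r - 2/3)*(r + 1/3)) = r - 2/3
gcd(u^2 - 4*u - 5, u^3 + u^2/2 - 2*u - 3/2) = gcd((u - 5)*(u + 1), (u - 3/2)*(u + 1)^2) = u + 1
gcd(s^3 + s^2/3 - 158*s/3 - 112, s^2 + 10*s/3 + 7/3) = s + 7/3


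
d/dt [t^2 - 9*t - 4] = 2*t - 9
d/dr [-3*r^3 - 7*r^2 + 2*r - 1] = -9*r^2 - 14*r + 2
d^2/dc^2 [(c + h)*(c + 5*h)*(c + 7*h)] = 6*c + 26*h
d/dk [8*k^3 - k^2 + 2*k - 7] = 24*k^2 - 2*k + 2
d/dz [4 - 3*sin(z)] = -3*cos(z)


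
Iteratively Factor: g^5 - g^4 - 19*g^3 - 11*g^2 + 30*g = (g + 3)*(g^4 - 4*g^3 - 7*g^2 + 10*g) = (g - 1)*(g + 3)*(g^3 - 3*g^2 - 10*g) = g*(g - 1)*(g + 3)*(g^2 - 3*g - 10) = g*(g - 5)*(g - 1)*(g + 3)*(g + 2)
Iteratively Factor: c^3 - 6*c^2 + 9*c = (c - 3)*(c^2 - 3*c) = (c - 3)^2*(c)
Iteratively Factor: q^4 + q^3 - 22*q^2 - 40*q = (q - 5)*(q^3 + 6*q^2 + 8*q) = q*(q - 5)*(q^2 + 6*q + 8) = q*(q - 5)*(q + 2)*(q + 4)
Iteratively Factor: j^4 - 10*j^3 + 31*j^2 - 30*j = (j)*(j^3 - 10*j^2 + 31*j - 30) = j*(j - 3)*(j^2 - 7*j + 10) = j*(j - 3)*(j - 2)*(j - 5)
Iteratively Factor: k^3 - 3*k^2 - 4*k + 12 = (k - 3)*(k^2 - 4) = (k - 3)*(k + 2)*(k - 2)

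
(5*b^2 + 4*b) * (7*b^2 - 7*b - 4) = 35*b^4 - 7*b^3 - 48*b^2 - 16*b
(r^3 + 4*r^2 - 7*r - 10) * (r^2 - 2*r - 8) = r^5 + 2*r^4 - 23*r^3 - 28*r^2 + 76*r + 80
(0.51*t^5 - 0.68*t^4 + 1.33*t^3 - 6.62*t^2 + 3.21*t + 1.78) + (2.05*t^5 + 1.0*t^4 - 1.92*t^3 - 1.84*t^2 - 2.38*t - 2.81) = 2.56*t^5 + 0.32*t^4 - 0.59*t^3 - 8.46*t^2 + 0.83*t - 1.03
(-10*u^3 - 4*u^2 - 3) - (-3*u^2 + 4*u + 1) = -10*u^3 - u^2 - 4*u - 4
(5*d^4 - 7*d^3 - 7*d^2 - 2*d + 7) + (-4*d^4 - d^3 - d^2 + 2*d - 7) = d^4 - 8*d^3 - 8*d^2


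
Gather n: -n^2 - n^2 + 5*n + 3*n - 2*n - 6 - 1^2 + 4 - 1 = -2*n^2 + 6*n - 4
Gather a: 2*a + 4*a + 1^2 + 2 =6*a + 3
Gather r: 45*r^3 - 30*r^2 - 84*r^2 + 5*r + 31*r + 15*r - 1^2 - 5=45*r^3 - 114*r^2 + 51*r - 6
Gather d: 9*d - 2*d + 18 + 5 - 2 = 7*d + 21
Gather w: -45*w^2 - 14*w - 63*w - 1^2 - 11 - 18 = -45*w^2 - 77*w - 30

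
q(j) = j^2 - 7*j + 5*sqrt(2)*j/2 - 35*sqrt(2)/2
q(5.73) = -11.77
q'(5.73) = 8.00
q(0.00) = -24.75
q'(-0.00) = -3.46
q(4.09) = -22.19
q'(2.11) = 0.76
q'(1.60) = -0.26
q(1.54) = -27.71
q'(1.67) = -0.12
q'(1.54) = -0.38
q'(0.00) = -3.46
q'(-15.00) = -33.46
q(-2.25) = -11.89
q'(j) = 2*j - 7 + 5*sqrt(2)/2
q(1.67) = -27.75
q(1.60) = -27.73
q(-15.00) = 252.22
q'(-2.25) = -7.96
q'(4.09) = 4.72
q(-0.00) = -24.75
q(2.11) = -27.61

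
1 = 1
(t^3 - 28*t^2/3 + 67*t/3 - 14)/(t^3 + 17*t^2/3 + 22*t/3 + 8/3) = (3*t^3 - 28*t^2 + 67*t - 42)/(3*t^3 + 17*t^2 + 22*t + 8)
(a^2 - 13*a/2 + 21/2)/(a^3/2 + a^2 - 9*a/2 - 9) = (2*a - 7)/(a^2 + 5*a + 6)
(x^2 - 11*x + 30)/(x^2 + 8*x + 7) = (x^2 - 11*x + 30)/(x^2 + 8*x + 7)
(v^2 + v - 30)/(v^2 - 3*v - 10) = (v + 6)/(v + 2)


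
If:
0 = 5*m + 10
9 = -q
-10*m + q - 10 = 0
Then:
No Solution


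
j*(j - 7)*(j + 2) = j^3 - 5*j^2 - 14*j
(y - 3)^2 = y^2 - 6*y + 9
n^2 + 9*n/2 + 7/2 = (n + 1)*(n + 7/2)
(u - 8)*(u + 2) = u^2 - 6*u - 16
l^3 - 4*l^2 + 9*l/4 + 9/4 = (l - 3)*(l - 3/2)*(l + 1/2)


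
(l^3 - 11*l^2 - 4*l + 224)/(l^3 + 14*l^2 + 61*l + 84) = (l^2 - 15*l + 56)/(l^2 + 10*l + 21)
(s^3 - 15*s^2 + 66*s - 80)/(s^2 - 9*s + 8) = (s^2 - 7*s + 10)/(s - 1)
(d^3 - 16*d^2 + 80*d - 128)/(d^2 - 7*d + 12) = (d^2 - 12*d + 32)/(d - 3)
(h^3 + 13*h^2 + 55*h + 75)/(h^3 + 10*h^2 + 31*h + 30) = (h + 5)/(h + 2)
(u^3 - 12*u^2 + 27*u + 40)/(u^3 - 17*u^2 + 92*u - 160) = (u + 1)/(u - 4)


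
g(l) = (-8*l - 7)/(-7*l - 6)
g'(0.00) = -0.03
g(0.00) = 1.17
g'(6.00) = 0.00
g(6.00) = 1.15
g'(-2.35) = -0.01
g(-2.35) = 1.13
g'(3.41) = -0.00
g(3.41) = 1.15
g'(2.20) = -0.00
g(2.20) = 1.15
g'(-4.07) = -0.00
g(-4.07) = 1.14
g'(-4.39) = -0.00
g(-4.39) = 1.14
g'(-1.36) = -0.08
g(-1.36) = 1.10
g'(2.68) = -0.00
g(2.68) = 1.15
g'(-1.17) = -0.21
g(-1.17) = 1.08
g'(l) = 7*(-8*l - 7)/(-7*l - 6)^2 - 8/(-7*l - 6) = -1/(7*l + 6)^2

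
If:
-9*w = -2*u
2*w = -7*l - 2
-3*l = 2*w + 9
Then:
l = 7/4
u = -513/16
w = -57/8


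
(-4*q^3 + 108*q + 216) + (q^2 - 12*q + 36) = -4*q^3 + q^2 + 96*q + 252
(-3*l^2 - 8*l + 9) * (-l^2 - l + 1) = 3*l^4 + 11*l^3 - 4*l^2 - 17*l + 9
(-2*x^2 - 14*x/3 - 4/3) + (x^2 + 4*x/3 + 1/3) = -x^2 - 10*x/3 - 1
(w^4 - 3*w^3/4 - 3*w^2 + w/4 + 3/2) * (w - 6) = w^5 - 27*w^4/4 + 3*w^3/2 + 73*w^2/4 - 9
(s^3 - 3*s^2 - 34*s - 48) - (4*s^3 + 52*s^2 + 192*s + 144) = -3*s^3 - 55*s^2 - 226*s - 192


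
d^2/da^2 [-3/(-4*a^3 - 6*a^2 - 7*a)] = 6*(-6*a*(2*a + 1)*(4*a^2 + 6*a + 7) + (12*a^2 + 12*a + 7)^2)/(a^3*(4*a^2 + 6*a + 7)^3)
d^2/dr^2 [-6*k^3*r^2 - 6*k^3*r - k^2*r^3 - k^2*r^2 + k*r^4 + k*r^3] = 2*k*(-6*k^2 - 3*k*r - k + 6*r^2 + 3*r)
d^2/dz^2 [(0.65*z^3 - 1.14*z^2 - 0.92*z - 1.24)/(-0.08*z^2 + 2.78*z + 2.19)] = (-2.22044604925031e-16*z^4 - 9.755832*z^3 - 22.497996*z^2 - 19.392342*z + 19.333748)/(0.000512*z^6 - 0.053376*z^5 + 1.812768*z^4 - 18.562616*z^3 - 49.624524*z^2 - 39.999474*z - 10.503459)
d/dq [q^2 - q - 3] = 2*q - 1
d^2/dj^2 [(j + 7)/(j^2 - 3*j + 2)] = 2*((j + 7)*(2*j - 3)^2 - (3*j + 4)*(j^2 - 3*j + 2))/(j^2 - 3*j + 2)^3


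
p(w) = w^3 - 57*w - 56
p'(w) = 3*w^2 - 57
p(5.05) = -215.06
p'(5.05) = 19.51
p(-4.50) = 109.38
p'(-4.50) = 3.75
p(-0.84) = -8.71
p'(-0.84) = -54.88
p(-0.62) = -20.90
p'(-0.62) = -55.85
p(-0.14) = -48.02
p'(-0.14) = -56.94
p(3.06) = -201.77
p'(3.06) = -28.91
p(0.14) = -63.98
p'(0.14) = -56.94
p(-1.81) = 41.24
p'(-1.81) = -47.17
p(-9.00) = -272.00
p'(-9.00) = 186.00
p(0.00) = -56.00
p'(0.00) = -57.00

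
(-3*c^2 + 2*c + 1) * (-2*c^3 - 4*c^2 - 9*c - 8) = 6*c^5 + 8*c^4 + 17*c^3 + 2*c^2 - 25*c - 8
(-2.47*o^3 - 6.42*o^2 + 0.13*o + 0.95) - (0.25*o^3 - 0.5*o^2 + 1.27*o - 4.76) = -2.72*o^3 - 5.92*o^2 - 1.14*o + 5.71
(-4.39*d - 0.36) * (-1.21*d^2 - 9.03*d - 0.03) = 5.3119*d^3 + 40.0773*d^2 + 3.3825*d + 0.0108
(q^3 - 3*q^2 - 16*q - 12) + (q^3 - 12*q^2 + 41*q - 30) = 2*q^3 - 15*q^2 + 25*q - 42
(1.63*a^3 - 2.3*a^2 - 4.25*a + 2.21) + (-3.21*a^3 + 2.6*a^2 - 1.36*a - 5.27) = -1.58*a^3 + 0.3*a^2 - 5.61*a - 3.06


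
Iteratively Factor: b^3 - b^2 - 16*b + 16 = (b - 1)*(b^2 - 16) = (b - 4)*(b - 1)*(b + 4)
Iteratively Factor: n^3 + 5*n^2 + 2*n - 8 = (n + 2)*(n^2 + 3*n - 4) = (n - 1)*(n + 2)*(n + 4)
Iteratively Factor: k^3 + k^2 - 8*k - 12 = (k + 2)*(k^2 - k - 6) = (k - 3)*(k + 2)*(k + 2)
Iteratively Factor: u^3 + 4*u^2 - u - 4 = (u + 4)*(u^2 - 1) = (u - 1)*(u + 4)*(u + 1)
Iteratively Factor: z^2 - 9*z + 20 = (z - 4)*(z - 5)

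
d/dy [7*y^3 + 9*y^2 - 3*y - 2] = 21*y^2 + 18*y - 3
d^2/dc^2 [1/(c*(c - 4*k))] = 2*(c^2 + c*(c - 4*k) + (c - 4*k)^2)/(c^3*(c - 4*k)^3)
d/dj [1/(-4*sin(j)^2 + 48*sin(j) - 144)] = cos(j)/(2*(sin(j) - 6)^3)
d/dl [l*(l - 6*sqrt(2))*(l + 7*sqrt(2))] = 3*l^2 + 2*sqrt(2)*l - 84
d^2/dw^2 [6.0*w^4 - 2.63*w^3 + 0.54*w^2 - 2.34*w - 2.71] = 72.0*w^2 - 15.78*w + 1.08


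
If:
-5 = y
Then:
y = -5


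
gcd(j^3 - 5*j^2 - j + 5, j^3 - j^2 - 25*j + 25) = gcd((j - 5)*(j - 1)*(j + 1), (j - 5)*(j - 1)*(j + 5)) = j^2 - 6*j + 5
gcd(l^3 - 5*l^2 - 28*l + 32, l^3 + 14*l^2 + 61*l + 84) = l + 4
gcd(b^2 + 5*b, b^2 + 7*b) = b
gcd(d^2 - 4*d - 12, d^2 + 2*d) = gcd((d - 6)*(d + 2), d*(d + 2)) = d + 2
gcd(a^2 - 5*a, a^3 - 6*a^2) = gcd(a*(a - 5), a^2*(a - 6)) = a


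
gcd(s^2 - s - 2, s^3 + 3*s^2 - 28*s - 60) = 1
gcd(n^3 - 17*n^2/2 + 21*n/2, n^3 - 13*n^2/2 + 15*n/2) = n^2 - 3*n/2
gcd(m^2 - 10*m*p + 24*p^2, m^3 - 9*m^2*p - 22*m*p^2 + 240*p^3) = -m + 6*p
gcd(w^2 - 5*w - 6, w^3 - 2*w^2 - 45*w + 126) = w - 6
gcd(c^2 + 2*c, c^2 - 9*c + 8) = 1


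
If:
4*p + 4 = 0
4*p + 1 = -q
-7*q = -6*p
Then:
No Solution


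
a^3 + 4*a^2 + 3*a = a*(a + 1)*(a + 3)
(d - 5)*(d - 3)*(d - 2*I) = d^3 - 8*d^2 - 2*I*d^2 + 15*d + 16*I*d - 30*I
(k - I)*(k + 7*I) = k^2 + 6*I*k + 7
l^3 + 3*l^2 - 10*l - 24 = (l - 3)*(l + 2)*(l + 4)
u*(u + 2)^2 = u^3 + 4*u^2 + 4*u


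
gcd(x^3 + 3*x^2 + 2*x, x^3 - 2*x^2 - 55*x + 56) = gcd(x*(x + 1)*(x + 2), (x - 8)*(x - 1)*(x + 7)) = 1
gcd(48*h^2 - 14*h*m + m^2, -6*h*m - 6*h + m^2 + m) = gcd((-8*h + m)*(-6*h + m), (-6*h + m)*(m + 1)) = 6*h - m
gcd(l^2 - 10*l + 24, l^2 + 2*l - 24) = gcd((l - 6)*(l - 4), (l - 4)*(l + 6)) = l - 4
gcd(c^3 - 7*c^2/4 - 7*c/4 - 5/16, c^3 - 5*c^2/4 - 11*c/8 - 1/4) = c^2 + 3*c/4 + 1/8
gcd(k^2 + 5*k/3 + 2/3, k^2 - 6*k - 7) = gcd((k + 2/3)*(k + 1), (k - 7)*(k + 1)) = k + 1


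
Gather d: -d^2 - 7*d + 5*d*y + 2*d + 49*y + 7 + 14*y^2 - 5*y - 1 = -d^2 + d*(5*y - 5) + 14*y^2 + 44*y + 6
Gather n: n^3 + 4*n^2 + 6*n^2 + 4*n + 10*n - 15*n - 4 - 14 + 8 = n^3 + 10*n^2 - n - 10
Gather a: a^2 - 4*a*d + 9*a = a^2 + a*(9 - 4*d)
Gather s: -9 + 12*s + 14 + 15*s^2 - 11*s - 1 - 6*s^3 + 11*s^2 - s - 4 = -6*s^3 + 26*s^2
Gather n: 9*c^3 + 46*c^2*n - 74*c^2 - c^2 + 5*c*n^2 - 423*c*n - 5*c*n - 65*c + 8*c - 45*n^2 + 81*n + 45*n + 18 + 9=9*c^3 - 75*c^2 - 57*c + n^2*(5*c - 45) + n*(46*c^2 - 428*c + 126) + 27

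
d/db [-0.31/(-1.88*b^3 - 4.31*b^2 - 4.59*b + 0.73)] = (-1.7484*b^2 - 2.6722*b - 1.4229)/(1.88*b^3 + 4.31*b^2 + 4.59*b - 0.73)^2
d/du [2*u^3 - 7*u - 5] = 6*u^2 - 7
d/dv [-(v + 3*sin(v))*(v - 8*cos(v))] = -(v + 3*sin(v))*(8*sin(v) + 1) - (v - 8*cos(v))*(3*cos(v) + 1)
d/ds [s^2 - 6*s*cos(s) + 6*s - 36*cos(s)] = 6*s*sin(s) + 2*s + 36*sin(s) - 6*cos(s) + 6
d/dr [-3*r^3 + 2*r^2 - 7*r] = -9*r^2 + 4*r - 7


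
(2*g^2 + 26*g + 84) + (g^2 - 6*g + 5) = 3*g^2 + 20*g + 89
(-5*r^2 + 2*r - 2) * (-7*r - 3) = 35*r^3 + r^2 + 8*r + 6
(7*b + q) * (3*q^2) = 21*b*q^2 + 3*q^3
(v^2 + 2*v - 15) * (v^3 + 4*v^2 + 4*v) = v^5 + 6*v^4 - 3*v^3 - 52*v^2 - 60*v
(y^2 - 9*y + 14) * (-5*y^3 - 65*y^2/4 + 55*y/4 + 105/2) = -5*y^5 + 115*y^4/4 + 90*y^3 - 1195*y^2/4 - 280*y + 735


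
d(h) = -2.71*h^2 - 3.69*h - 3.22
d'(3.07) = -20.33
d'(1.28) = -10.63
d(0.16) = -3.88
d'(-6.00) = 28.83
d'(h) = -5.42*h - 3.69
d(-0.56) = -2.00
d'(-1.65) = 5.25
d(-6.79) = -103.11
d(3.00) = -38.68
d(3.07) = -40.09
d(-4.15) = -34.58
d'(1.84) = -13.66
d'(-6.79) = 33.11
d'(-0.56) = -0.65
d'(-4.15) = 18.80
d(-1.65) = -4.51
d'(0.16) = -4.56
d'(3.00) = -19.95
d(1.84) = -19.18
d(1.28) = -12.38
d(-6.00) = -78.64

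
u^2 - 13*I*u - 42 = (u - 7*I)*(u - 6*I)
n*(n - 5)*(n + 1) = n^3 - 4*n^2 - 5*n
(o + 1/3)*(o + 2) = o^2 + 7*o/3 + 2/3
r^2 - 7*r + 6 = (r - 6)*(r - 1)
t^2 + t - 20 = (t - 4)*(t + 5)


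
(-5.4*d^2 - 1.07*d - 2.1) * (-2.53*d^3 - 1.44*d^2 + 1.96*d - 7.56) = 13.662*d^5 + 10.4831*d^4 - 3.7302*d^3 + 41.7508*d^2 + 3.9732*d + 15.876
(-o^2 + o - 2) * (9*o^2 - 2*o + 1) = -9*o^4 + 11*o^3 - 21*o^2 + 5*o - 2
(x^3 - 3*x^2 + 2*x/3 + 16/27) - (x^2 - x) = x^3 - 4*x^2 + 5*x/3 + 16/27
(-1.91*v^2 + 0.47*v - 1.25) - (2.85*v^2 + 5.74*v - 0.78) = -4.76*v^2 - 5.27*v - 0.47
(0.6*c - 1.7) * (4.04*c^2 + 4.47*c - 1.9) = 2.424*c^3 - 4.186*c^2 - 8.739*c + 3.23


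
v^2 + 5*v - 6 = (v - 1)*(v + 6)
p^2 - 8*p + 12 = (p - 6)*(p - 2)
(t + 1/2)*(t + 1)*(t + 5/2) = t^3 + 4*t^2 + 17*t/4 + 5/4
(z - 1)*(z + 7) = z^2 + 6*z - 7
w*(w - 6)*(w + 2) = w^3 - 4*w^2 - 12*w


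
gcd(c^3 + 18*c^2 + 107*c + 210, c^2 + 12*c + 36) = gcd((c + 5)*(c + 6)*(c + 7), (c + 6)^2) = c + 6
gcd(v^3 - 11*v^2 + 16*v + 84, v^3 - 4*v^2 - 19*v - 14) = v^2 - 5*v - 14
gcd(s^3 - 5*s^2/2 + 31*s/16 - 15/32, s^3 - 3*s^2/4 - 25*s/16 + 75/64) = s^2 - 2*s + 15/16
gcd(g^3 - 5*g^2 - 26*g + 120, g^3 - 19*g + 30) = g + 5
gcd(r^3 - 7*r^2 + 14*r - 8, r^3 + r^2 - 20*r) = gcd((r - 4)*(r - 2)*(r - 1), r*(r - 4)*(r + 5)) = r - 4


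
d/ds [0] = 0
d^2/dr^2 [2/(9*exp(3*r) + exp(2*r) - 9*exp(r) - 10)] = 2*((-81*exp(2*r) - 4*exp(r) + 9)*(9*exp(3*r) + exp(2*r) - 9*exp(r) - 10) + 2*(27*exp(2*r) + 2*exp(r) - 9)^2*exp(r))*exp(r)/(9*exp(3*r) + exp(2*r) - 9*exp(r) - 10)^3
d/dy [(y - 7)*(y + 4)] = 2*y - 3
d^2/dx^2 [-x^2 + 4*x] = -2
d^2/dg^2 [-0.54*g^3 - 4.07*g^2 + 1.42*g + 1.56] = -3.24*g - 8.14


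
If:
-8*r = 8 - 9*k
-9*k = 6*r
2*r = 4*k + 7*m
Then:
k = 8/21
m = -8/21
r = -4/7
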